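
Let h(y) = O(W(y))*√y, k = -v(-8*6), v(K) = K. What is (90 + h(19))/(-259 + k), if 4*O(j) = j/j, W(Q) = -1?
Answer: -90/211 - √19/844 ≈ -0.43170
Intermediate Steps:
O(j) = ¼ (O(j) = (j/j)/4 = (¼)*1 = ¼)
k = 48 (k = -(-8)*6 = -1*(-48) = 48)
h(y) = √y/4
(90 + h(19))/(-259 + k) = (90 + √19/4)/(-259 + 48) = (90 + √19/4)/(-211) = (90 + √19/4)*(-1/211) = -90/211 - √19/844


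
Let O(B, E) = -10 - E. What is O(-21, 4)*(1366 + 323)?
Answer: -23646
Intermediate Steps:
O(-21, 4)*(1366 + 323) = (-10 - 1*4)*(1366 + 323) = (-10 - 4)*1689 = -14*1689 = -23646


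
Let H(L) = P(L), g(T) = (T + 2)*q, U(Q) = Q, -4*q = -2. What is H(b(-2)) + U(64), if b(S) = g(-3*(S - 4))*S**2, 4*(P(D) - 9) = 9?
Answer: 301/4 ≈ 75.250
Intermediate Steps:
q = 1/2 (q = -1/4*(-2) = 1/2 ≈ 0.50000)
P(D) = 45/4 (P(D) = 9 + (1/4)*9 = 9 + 9/4 = 45/4)
g(T) = 1 + T/2 (g(T) = (T + 2)*(1/2) = (2 + T)*(1/2) = 1 + T/2)
b(S) = S**2*(7 - 3*S/2) (b(S) = (1 + (-3*(S - 4))/2)*S**2 = (1 + (-3*(-4 + S))/2)*S**2 = (1 + (12 - 3*S)/2)*S**2 = (1 + (6 - 3*S/2))*S**2 = (7 - 3*S/2)*S**2 = S**2*(7 - 3*S/2))
H(L) = 45/4
H(b(-2)) + U(64) = 45/4 + 64 = 301/4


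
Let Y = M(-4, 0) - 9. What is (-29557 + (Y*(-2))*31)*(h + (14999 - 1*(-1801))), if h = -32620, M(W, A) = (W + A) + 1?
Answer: 455821660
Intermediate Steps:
M(W, A) = 1 + A + W (M(W, A) = (A + W) + 1 = 1 + A + W)
Y = -12 (Y = (1 + 0 - 4) - 9 = -3 - 9 = -12)
(-29557 + (Y*(-2))*31)*(h + (14999 - 1*(-1801))) = (-29557 - 12*(-2)*31)*(-32620 + (14999 - 1*(-1801))) = (-29557 + 24*31)*(-32620 + (14999 + 1801)) = (-29557 + 744)*(-32620 + 16800) = -28813*(-15820) = 455821660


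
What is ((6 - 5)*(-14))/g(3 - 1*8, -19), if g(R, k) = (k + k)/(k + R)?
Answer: -168/19 ≈ -8.8421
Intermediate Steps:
g(R, k) = 2*k/(R + k) (g(R, k) = (2*k)/(R + k) = 2*k/(R + k))
((6 - 5)*(-14))/g(3 - 1*8, -19) = ((6 - 5)*(-14))/((2*(-19)/((3 - 1*8) - 19))) = (1*(-14))/((2*(-19)/((3 - 8) - 19))) = -14/(2*(-19)/(-5 - 19)) = -14/(2*(-19)/(-24)) = -14/(2*(-19)*(-1/24)) = -14/19/12 = -14*12/19 = -168/19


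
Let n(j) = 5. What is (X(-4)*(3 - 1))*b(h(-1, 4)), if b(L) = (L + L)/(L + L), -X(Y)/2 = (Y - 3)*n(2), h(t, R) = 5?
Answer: 140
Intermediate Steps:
X(Y) = 30 - 10*Y (X(Y) = -2*(Y - 3)*5 = -2*(-3 + Y)*5 = -2*(-15 + 5*Y) = 30 - 10*Y)
b(L) = 1 (b(L) = (2*L)/((2*L)) = (2*L)*(1/(2*L)) = 1)
(X(-4)*(3 - 1))*b(h(-1, 4)) = ((30 - 10*(-4))*(3 - 1))*1 = ((30 + 40)*2)*1 = (70*2)*1 = 140*1 = 140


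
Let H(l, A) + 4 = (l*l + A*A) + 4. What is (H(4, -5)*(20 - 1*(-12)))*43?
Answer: 56416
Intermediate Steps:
H(l, A) = A² + l² (H(l, A) = -4 + ((l*l + A*A) + 4) = -4 + ((l² + A²) + 4) = -4 + ((A² + l²) + 4) = -4 + (4 + A² + l²) = A² + l²)
(H(4, -5)*(20 - 1*(-12)))*43 = (((-5)² + 4²)*(20 - 1*(-12)))*43 = ((25 + 16)*(20 + 12))*43 = (41*32)*43 = 1312*43 = 56416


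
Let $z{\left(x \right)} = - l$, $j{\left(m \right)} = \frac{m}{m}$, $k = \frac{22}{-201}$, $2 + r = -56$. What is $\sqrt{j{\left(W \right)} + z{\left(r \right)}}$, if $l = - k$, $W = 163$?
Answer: $\frac{\sqrt{35979}}{201} \approx 0.94369$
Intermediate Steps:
$r = -58$ ($r = -2 - 56 = -58$)
$k = - \frac{22}{201}$ ($k = 22 \left(- \frac{1}{201}\right) = - \frac{22}{201} \approx -0.10945$)
$j{\left(m \right)} = 1$
$l = \frac{22}{201}$ ($l = \left(-1\right) \left(- \frac{22}{201}\right) = \frac{22}{201} \approx 0.10945$)
$z{\left(x \right)} = - \frac{22}{201}$ ($z{\left(x \right)} = \left(-1\right) \frac{22}{201} = - \frac{22}{201}$)
$\sqrt{j{\left(W \right)} + z{\left(r \right)}} = \sqrt{1 - \frac{22}{201}} = \sqrt{\frac{179}{201}} = \frac{\sqrt{35979}}{201}$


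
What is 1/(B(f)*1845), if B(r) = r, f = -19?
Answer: -1/35055 ≈ -2.8527e-5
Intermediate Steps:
1/(B(f)*1845) = 1/(-19*1845) = 1/(-35055) = -1/35055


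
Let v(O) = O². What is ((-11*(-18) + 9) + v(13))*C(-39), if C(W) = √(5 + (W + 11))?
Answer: 376*I*√23 ≈ 1803.2*I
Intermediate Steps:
C(W) = √(16 + W) (C(W) = √(5 + (11 + W)) = √(16 + W))
((-11*(-18) + 9) + v(13))*C(-39) = ((-11*(-18) + 9) + 13²)*√(16 - 39) = ((198 + 9) + 169)*√(-23) = (207 + 169)*(I*√23) = 376*(I*√23) = 376*I*√23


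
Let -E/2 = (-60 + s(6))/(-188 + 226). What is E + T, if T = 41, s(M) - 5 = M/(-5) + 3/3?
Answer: 4171/95 ≈ 43.905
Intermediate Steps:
s(M) = 6 - M/5 (s(M) = 5 + (M/(-5) + 3/3) = 5 + (M*(-⅕) + 3*(⅓)) = 5 + (-M/5 + 1) = 5 + (1 - M/5) = 6 - M/5)
E = 276/95 (E = -2*(-60 + (6 - ⅕*6))/(-188 + 226) = -2*(-60 + (6 - 6/5))/38 = -2*(-60 + 24/5)/38 = -(-552)/(5*38) = -2*(-138/95) = 276/95 ≈ 2.9053)
E + T = 276/95 + 41 = 4171/95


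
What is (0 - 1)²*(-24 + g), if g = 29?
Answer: 5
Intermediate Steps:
(0 - 1)²*(-24 + g) = (0 - 1)²*(-24 + 29) = (-1)²*5 = 1*5 = 5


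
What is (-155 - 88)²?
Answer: 59049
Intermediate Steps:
(-155 - 88)² = (-243)² = 59049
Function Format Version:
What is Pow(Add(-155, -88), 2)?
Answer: 59049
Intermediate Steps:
Pow(Add(-155, -88), 2) = Pow(-243, 2) = 59049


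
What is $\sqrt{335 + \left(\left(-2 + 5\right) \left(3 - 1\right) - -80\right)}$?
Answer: $\sqrt{421} \approx 20.518$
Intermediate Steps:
$\sqrt{335 + \left(\left(-2 + 5\right) \left(3 - 1\right) - -80\right)} = \sqrt{335 + \left(3 \left(3 - 1\right) + 80\right)} = \sqrt{335 + \left(3 \cdot 2 + 80\right)} = \sqrt{335 + \left(6 + 80\right)} = \sqrt{335 + 86} = \sqrt{421}$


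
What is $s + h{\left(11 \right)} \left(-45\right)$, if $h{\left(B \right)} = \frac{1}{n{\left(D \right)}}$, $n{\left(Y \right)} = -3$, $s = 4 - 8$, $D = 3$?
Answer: $11$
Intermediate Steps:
$s = -4$ ($s = 4 - 8 = -4$)
$h{\left(B \right)} = - \frac{1}{3}$ ($h{\left(B \right)} = \frac{1}{-3} = - \frac{1}{3}$)
$s + h{\left(11 \right)} \left(-45\right) = -4 - -15 = -4 + 15 = 11$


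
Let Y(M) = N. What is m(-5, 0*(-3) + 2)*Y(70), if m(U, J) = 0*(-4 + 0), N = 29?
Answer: 0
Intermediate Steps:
Y(M) = 29
m(U, J) = 0 (m(U, J) = 0*(-4) = 0)
m(-5, 0*(-3) + 2)*Y(70) = 0*29 = 0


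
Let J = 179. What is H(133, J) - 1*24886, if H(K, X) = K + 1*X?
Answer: -24574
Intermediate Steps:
H(K, X) = K + X
H(133, J) - 1*24886 = (133 + 179) - 1*24886 = 312 - 24886 = -24574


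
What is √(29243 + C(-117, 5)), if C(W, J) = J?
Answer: 8*√457 ≈ 171.02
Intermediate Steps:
√(29243 + C(-117, 5)) = √(29243 + 5) = √29248 = 8*√457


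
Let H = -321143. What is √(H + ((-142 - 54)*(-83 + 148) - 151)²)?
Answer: √165856738 ≈ 12879.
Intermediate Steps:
√(H + ((-142 - 54)*(-83 + 148) - 151)²) = √(-321143 + ((-142 - 54)*(-83 + 148) - 151)²) = √(-321143 + (-196*65 - 151)²) = √(-321143 + (-12740 - 151)²) = √(-321143 + (-12891)²) = √(-321143 + 166177881) = √165856738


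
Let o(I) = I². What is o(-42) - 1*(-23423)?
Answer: 25187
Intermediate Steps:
o(-42) - 1*(-23423) = (-42)² - 1*(-23423) = 1764 + 23423 = 25187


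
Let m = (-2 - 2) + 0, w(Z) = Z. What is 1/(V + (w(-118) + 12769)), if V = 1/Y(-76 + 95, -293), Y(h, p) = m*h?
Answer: 76/961475 ≈ 7.9045e-5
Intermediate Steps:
m = -4 (m = -4 + 0 = -4)
Y(h, p) = -4*h
V = -1/76 (V = 1/(-4*(-76 + 95)) = 1/(-4*19) = 1/(-76) = -1/76 ≈ -0.013158)
1/(V + (w(-118) + 12769)) = 1/(-1/76 + (-118 + 12769)) = 1/(-1/76 + 12651) = 1/(961475/76) = 76/961475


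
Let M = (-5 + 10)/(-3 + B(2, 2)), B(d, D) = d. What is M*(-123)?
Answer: 615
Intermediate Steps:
M = -5 (M = (-5 + 10)/(-3 + 2) = 5/(-1) = 5*(-1) = -5)
M*(-123) = -5*(-123) = 615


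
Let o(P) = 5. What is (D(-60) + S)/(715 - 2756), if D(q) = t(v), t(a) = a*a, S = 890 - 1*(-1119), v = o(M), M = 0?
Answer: -2034/2041 ≈ -0.99657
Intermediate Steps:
v = 5
S = 2009 (S = 890 + 1119 = 2009)
t(a) = a²
D(q) = 25 (D(q) = 5² = 25)
(D(-60) + S)/(715 - 2756) = (25 + 2009)/(715 - 2756) = 2034/(-2041) = 2034*(-1/2041) = -2034/2041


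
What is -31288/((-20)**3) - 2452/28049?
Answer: 107247639/28049000 ≈ 3.8236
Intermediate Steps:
-31288/((-20)**3) - 2452/28049 = -31288/(-8000) - 2452*1/28049 = -31288*(-1/8000) - 2452/28049 = 3911/1000 - 2452/28049 = 107247639/28049000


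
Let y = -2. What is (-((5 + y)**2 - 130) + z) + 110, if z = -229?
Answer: 2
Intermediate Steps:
(-((5 + y)**2 - 130) + z) + 110 = (-((5 - 2)**2 - 130) - 229) + 110 = (-(3**2 - 130) - 229) + 110 = (-(9 - 130) - 229) + 110 = (-1*(-121) - 229) + 110 = (121 - 229) + 110 = -108 + 110 = 2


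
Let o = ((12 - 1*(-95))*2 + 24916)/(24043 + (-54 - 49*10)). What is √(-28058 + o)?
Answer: 2*I*√8782948567/1119 ≈ 167.5*I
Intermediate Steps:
o = 3590/3357 (o = ((12 + 95)*2 + 24916)/(24043 + (-54 - 490)) = (107*2 + 24916)/(24043 - 544) = (214 + 24916)/23499 = 25130*(1/23499) = 3590/3357 ≈ 1.0694)
√(-28058 + o) = √(-28058 + 3590/3357) = √(-94187116/3357) = 2*I*√8782948567/1119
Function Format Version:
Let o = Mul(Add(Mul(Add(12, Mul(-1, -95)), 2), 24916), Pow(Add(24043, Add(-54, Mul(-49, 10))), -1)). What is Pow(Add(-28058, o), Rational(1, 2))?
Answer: Mul(Rational(2, 1119), I, Pow(8782948567, Rational(1, 2))) ≈ Mul(167.50, I)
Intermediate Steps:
o = Rational(3590, 3357) (o = Mul(Add(Mul(Add(12, 95), 2), 24916), Pow(Add(24043, Add(-54, -490)), -1)) = Mul(Add(Mul(107, 2), 24916), Pow(Add(24043, -544), -1)) = Mul(Add(214, 24916), Pow(23499, -1)) = Mul(25130, Rational(1, 23499)) = Rational(3590, 3357) ≈ 1.0694)
Pow(Add(-28058, o), Rational(1, 2)) = Pow(Add(-28058, Rational(3590, 3357)), Rational(1, 2)) = Pow(Rational(-94187116, 3357), Rational(1, 2)) = Mul(Rational(2, 1119), I, Pow(8782948567, Rational(1, 2)))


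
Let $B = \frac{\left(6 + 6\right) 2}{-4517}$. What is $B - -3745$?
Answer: $\frac{16916141}{4517} \approx 3745.0$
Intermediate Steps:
$B = - \frac{24}{4517}$ ($B = 12 \cdot 2 \left(- \frac{1}{4517}\right) = 24 \left(- \frac{1}{4517}\right) = - \frac{24}{4517} \approx -0.0053133$)
$B - -3745 = - \frac{24}{4517} - -3745 = - \frac{24}{4517} + 3745 = \frac{16916141}{4517}$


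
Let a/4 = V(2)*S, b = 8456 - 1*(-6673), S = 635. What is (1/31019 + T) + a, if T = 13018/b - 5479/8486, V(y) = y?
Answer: 20231268901836757/3982364823186 ≈ 5080.2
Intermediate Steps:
b = 15129 (b = 8456 + 6673 = 15129)
T = 27578957/128384694 (T = 13018/15129 - 5479/8486 = 27578957/128384694 ≈ 0.21481)
a = 5080 (a = 4*(2*635) = 4*1270 = 5080)
(1/31019 + T) + a = (1/31019 + 27578957/128384694) + 5080 = 855600051877/3982364823186 + 5080 = 20231268901836757/3982364823186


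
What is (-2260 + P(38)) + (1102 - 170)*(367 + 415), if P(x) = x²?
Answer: 728008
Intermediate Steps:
(-2260 + P(38)) + (1102 - 170)*(367 + 415) = (-2260 + 38²) + (1102 - 170)*(367 + 415) = (-2260 + 1444) + 932*782 = -816 + 728824 = 728008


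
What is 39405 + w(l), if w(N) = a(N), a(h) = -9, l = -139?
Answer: 39396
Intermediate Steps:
w(N) = -9
39405 + w(l) = 39405 - 9 = 39396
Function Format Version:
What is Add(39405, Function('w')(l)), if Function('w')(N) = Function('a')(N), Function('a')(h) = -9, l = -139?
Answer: 39396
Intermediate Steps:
Function('w')(N) = -9
Add(39405, Function('w')(l)) = Add(39405, -9) = 39396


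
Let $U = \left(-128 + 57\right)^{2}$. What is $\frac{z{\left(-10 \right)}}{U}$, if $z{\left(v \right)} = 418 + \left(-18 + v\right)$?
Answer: $\frac{390}{5041} \approx 0.077366$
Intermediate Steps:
$U = 5041$ ($U = \left(-71\right)^{2} = 5041$)
$z{\left(v \right)} = 400 + v$
$\frac{z{\left(-10 \right)}}{U} = \frac{400 - 10}{5041} = 390 \cdot \frac{1}{5041} = \frac{390}{5041}$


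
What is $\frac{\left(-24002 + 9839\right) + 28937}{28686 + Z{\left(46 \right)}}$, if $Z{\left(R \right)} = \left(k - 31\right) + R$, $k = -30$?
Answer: $\frac{14774}{28671} \approx 0.51529$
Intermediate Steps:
$Z{\left(R \right)} = -61 + R$ ($Z{\left(R \right)} = \left(-30 - 31\right) + R = -61 + R$)
$\frac{\left(-24002 + 9839\right) + 28937}{28686 + Z{\left(46 \right)}} = \frac{\left(-24002 + 9839\right) + 28937}{28686 + \left(-61 + 46\right)} = \frac{-14163 + 28937}{28686 - 15} = \frac{14774}{28671}$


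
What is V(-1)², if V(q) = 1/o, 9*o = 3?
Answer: 9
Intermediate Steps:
o = ⅓ (o = (⅑)*3 = ⅓ ≈ 0.33333)
V(q) = 3 (V(q) = 1/(⅓) = 1*3 = 3)
V(-1)² = 3² = 9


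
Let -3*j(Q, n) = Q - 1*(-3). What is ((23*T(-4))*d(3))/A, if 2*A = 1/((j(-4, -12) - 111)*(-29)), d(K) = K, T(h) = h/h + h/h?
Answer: 885776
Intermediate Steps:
T(h) = 2 (T(h) = 1 + 1 = 2)
j(Q, n) = -1 - Q/3 (j(Q, n) = -(Q - 1*(-3))/3 = -(Q + 3)/3 = -(3 + Q)/3 = -1 - Q/3)
A = 3/19256 (A = 1/(2*((((-1 - ⅓*(-4)) - 111)*(-29)))) = 1/(2*((((-1 + 4/3) - 111)*(-29)))) = 1/(2*(((⅓ - 111)*(-29)))) = 1/(2*((-332/3*(-29)))) = 1/(2*(9628/3)) = (½)*(3/9628) = 3/19256 ≈ 0.00015580)
((23*T(-4))*d(3))/A = ((23*2)*3)/(3/19256) = (46*3)*(19256/3) = 138*(19256/3) = 885776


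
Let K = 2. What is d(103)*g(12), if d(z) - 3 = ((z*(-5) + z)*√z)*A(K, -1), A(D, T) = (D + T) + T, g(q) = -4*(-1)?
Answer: 12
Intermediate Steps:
g(q) = 4
A(D, T) = D + 2*T
d(z) = 3 (d(z) = 3 + ((z*(-5) + z)*√z)*(2 + 2*(-1)) = 3 + ((-5*z + z)*√z)*(2 - 2) = 3 + ((-4*z)*√z)*0 = 3 - 4*z^(3/2)*0 = 3 + 0 = 3)
d(103)*g(12) = 3*4 = 12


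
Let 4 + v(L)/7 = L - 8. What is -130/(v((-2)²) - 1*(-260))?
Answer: -65/102 ≈ -0.63725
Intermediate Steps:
v(L) = -84 + 7*L (v(L) = -28 + 7*(L - 8) = -28 + 7*(-8 + L) = -28 + (-56 + 7*L) = -84 + 7*L)
-130/(v((-2)²) - 1*(-260)) = -130/((-84 + 7*(-2)²) - 1*(-260)) = -130/((-84 + 7*4) + 260) = -130/((-84 + 28) + 260) = -130/(-56 + 260) = -130/204 = (1/204)*(-130) = -65/102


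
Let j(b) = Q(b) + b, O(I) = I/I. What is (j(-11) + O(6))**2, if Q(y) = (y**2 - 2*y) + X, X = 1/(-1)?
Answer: 17424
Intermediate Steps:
X = -1
O(I) = 1
Q(y) = -1 + y**2 - 2*y (Q(y) = (y**2 - 2*y) - 1 = -1 + y**2 - 2*y)
j(b) = -1 + b**2 - b (j(b) = (-1 + b**2 - 2*b) + b = -1 + b**2 - b)
(j(-11) + O(6))**2 = ((-1 + (-11)**2 - 1*(-11)) + 1)**2 = ((-1 + 121 + 11) + 1)**2 = (131 + 1)**2 = 132**2 = 17424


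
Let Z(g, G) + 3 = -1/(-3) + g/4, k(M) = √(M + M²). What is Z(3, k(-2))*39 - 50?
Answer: -499/4 ≈ -124.75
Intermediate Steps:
Z(g, G) = -8/3 + g/4 (Z(g, G) = -3 + (-1/(-3) + g/4) = -3 + (-1*(-⅓) + g*(¼)) = -3 + (⅓ + g/4) = -8/3 + g/4)
Z(3, k(-2))*39 - 50 = (-8/3 + (¼)*3)*39 - 50 = (-8/3 + ¾)*39 - 50 = -23/12*39 - 50 = -299/4 - 50 = -499/4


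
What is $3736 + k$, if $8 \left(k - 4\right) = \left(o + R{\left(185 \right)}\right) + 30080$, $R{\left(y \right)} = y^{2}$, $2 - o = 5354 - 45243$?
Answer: $\frac{33529}{2} \approx 16765.0$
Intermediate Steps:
$o = 39891$ ($o = 2 - \left(5354 - 45243\right) = 2 - -39889 = 2 + 39889 = 39891$)
$k = \frac{26057}{2}$ ($k = 4 + \frac{\left(39891 + 185^{2}\right) + 30080}{8} = 4 + \frac{\left(39891 + 34225\right) + 30080}{8} = 4 + \frac{74116 + 30080}{8} = 4 + \frac{1}{8} \cdot 104196 = 4 + \frac{26049}{2} = \frac{26057}{2} \approx 13029.0$)
$3736 + k = 3736 + \frac{26057}{2} = \frac{33529}{2}$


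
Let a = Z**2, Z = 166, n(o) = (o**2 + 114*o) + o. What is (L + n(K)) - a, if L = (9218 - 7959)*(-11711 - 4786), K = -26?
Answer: -20799593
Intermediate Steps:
n(o) = o**2 + 115*o
L = -20769723 (L = 1259*(-16497) = -20769723)
a = 27556 (a = 166**2 = 27556)
(L + n(K)) - a = (-20769723 - 26*(115 - 26)) - 1*27556 = (-20769723 - 26*89) - 27556 = (-20769723 - 2314) - 27556 = -20772037 - 27556 = -20799593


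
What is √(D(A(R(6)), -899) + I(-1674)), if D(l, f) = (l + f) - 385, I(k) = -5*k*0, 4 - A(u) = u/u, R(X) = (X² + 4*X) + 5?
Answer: I*√1281 ≈ 35.791*I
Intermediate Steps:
R(X) = 5 + X² + 4*X
A(u) = 3 (A(u) = 4 - u/u = 4 - 1*1 = 4 - 1 = 3)
I(k) = 0
D(l, f) = -385 + f + l (D(l, f) = (f + l) - 385 = -385 + f + l)
√(D(A(R(6)), -899) + I(-1674)) = √((-385 - 899 + 3) + 0) = √(-1281 + 0) = √(-1281) = I*√1281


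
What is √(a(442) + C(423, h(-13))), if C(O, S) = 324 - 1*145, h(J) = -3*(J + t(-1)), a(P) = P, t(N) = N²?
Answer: 3*√69 ≈ 24.920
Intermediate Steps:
h(J) = -3 - 3*J (h(J) = -3*(J + (-1)²) = -3*(J + 1) = -3*(1 + J) = -3 - 3*J)
C(O, S) = 179 (C(O, S) = 324 - 145 = 179)
√(a(442) + C(423, h(-13))) = √(442 + 179) = √621 = 3*√69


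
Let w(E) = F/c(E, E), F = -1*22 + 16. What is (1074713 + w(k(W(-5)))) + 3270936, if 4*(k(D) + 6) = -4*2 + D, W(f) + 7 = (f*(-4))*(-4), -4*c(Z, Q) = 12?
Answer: 4345651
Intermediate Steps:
F = -6 (F = -22 + 16 = -6)
c(Z, Q) = -3 (c(Z, Q) = -¼*12 = -3)
W(f) = -7 + 16*f (W(f) = -7 + (f*(-4))*(-4) = -7 - 4*f*(-4) = -7 + 16*f)
k(D) = -8 + D/4 (k(D) = -6 + (-4*2 + D)/4 = -6 + (-8 + D)/4 = -6 + (-2 + D/4) = -8 + D/4)
w(E) = 2 (w(E) = -6/(-3) = -6*(-⅓) = 2)
(1074713 + w(k(W(-5)))) + 3270936 = (1074713 + 2) + 3270936 = 1074715 + 3270936 = 4345651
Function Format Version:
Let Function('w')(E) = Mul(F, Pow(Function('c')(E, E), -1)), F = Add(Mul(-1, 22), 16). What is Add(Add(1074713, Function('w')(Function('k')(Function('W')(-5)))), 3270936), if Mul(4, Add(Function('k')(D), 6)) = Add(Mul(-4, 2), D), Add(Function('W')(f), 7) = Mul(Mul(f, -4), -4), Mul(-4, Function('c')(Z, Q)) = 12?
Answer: 4345651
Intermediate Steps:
F = -6 (F = Add(-22, 16) = -6)
Function('c')(Z, Q) = -3 (Function('c')(Z, Q) = Mul(Rational(-1, 4), 12) = -3)
Function('W')(f) = Add(-7, Mul(16, f)) (Function('W')(f) = Add(-7, Mul(Mul(f, -4), -4)) = Add(-7, Mul(Mul(-4, f), -4)) = Add(-7, Mul(16, f)))
Function('k')(D) = Add(-8, Mul(Rational(1, 4), D)) (Function('k')(D) = Add(-6, Mul(Rational(1, 4), Add(Mul(-4, 2), D))) = Add(-6, Mul(Rational(1, 4), Add(-8, D))) = Add(-6, Add(-2, Mul(Rational(1, 4), D))) = Add(-8, Mul(Rational(1, 4), D)))
Function('w')(E) = 2 (Function('w')(E) = Mul(-6, Pow(-3, -1)) = Mul(-6, Rational(-1, 3)) = 2)
Add(Add(1074713, Function('w')(Function('k')(Function('W')(-5)))), 3270936) = Add(Add(1074713, 2), 3270936) = Add(1074715, 3270936) = 4345651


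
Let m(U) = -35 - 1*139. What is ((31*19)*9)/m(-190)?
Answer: -1767/58 ≈ -30.466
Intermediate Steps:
m(U) = -174 (m(U) = -35 - 139 = -174)
((31*19)*9)/m(-190) = ((31*19)*9)/(-174) = (589*9)*(-1/174) = 5301*(-1/174) = -1767/58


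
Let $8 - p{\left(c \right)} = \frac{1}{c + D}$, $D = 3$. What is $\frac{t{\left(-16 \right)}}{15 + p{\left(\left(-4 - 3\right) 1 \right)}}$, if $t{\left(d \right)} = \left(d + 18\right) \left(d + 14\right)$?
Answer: $- \frac{16}{93} \approx -0.17204$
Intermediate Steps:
$t{\left(d \right)} = \left(14 + d\right) \left(18 + d\right)$ ($t{\left(d \right)} = \left(18 + d\right) \left(14 + d\right) = \left(14 + d\right) \left(18 + d\right)$)
$p{\left(c \right)} = 8 - \frac{1}{3 + c}$ ($p{\left(c \right)} = 8 - \frac{1}{c + 3} = 8 - \frac{1}{3 + c}$)
$\frac{t{\left(-16 \right)}}{15 + p{\left(\left(-4 - 3\right) 1 \right)}} = \frac{252 + \left(-16\right)^{2} + 32 \left(-16\right)}{15 + \frac{23 + 8 \left(-4 - 3\right) 1}{3 + \left(-4 - 3\right) 1}} = \frac{252 + 256 - 512}{15 + \frac{23 + 8 \left(-4 - 3\right) 1}{3 + \left(-4 - 3\right) 1}} = - \frac{4}{15 + \frac{23 + 8 \left(\left(-7\right) 1\right)}{3 - 7}} = - \frac{4}{15 + \frac{23 + 8 \left(-7\right)}{3 - 7}} = - \frac{4}{15 + \frac{23 - 56}{-4}} = - \frac{4}{15 - - \frac{33}{4}} = - \frac{4}{15 + \frac{33}{4}} = - \frac{4}{\frac{93}{4}} = \left(-4\right) \frac{4}{93} = - \frac{16}{93}$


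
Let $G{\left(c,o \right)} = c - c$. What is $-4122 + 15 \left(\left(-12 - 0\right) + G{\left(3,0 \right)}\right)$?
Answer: $-4302$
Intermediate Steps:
$G{\left(c,o \right)} = 0$
$-4122 + 15 \left(\left(-12 - 0\right) + G{\left(3,0 \right)}\right) = -4122 + 15 \left(\left(-12 - 0\right) + 0\right) = -4122 + 15 \left(\left(-12 + 0\right) + 0\right) = -4122 + 15 \left(-12 + 0\right) = -4122 + 15 \left(-12\right) = -4122 - 180 = -4302$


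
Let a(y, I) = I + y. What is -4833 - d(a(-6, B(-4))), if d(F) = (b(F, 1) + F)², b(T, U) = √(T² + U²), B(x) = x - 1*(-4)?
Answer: -4906 + 12*√37 ≈ -4833.0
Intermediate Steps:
B(x) = 4 + x (B(x) = x + 4 = 4 + x)
d(F) = (F + √(1 + F²))² (d(F) = (√(F² + 1²) + F)² = (√(F² + 1) + F)² = (√(1 + F²) + F)² = (F + √(1 + F²))²)
-4833 - d(a(-6, B(-4))) = -4833 - (((4 - 4) - 6) + √(1 + ((4 - 4) - 6)²))² = -4833 - ((0 - 6) + √(1 + (0 - 6)²))² = -4833 - (-6 + √(1 + (-6)²))² = -4833 - (-6 + √(1 + 36))² = -4833 - (-6 + √37)²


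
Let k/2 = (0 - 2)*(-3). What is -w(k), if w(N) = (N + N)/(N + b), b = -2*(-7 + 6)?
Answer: -12/7 ≈ -1.7143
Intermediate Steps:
b = 2 (b = -2*(-1) = 2)
k = 12 (k = 2*((0 - 2)*(-3)) = 2*(-2*(-3)) = 2*6 = 12)
w(N) = 2*N/(2 + N) (w(N) = (N + N)/(N + 2) = (2*N)/(2 + N) = 2*N/(2 + N))
-w(k) = -2*12/(2 + 12) = -2*12/14 = -1*12/7 = -12/7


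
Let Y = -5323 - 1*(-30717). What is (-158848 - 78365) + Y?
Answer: -211819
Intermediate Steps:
Y = 25394 (Y = -5323 + 30717 = 25394)
(-158848 - 78365) + Y = (-158848 - 78365) + 25394 = -237213 + 25394 = -211819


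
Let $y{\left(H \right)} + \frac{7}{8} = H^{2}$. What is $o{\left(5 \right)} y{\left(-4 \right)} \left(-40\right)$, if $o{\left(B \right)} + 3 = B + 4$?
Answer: $-3630$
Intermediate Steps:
$o{\left(B \right)} = 1 + B$ ($o{\left(B \right)} = -3 + \left(B + 4\right) = -3 + \left(4 + B\right) = 1 + B$)
$y{\left(H \right)} = - \frac{7}{8} + H^{2}$
$o{\left(5 \right)} y{\left(-4 \right)} \left(-40\right) = \left(1 + 5\right) \left(- \frac{7}{8} + \left(-4\right)^{2}\right) \left(-40\right) = 6 \left(- \frac{7}{8} + 16\right) \left(-40\right) = 6 \cdot \frac{121}{8} \left(-40\right) = \frac{363}{4} \left(-40\right) = -3630$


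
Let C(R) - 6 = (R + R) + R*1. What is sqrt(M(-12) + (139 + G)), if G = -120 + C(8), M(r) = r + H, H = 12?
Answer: 7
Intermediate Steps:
C(R) = 6 + 3*R (C(R) = 6 + ((R + R) + R*1) = 6 + (2*R + R) = 6 + 3*R)
M(r) = 12 + r (M(r) = r + 12 = 12 + r)
G = -90 (G = -120 + (6 + 3*8) = -120 + (6 + 24) = -120 + 30 = -90)
sqrt(M(-12) + (139 + G)) = sqrt((12 - 12) + (139 - 90)) = sqrt(0 + 49) = sqrt(49) = 7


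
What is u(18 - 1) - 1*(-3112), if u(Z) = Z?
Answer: 3129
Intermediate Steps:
u(18 - 1) - 1*(-3112) = (18 - 1) - 1*(-3112) = 17 + 3112 = 3129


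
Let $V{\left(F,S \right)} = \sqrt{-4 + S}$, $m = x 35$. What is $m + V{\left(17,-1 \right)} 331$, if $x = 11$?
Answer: $385 + 331 i \sqrt{5} \approx 385.0 + 740.14 i$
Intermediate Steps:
$m = 385$ ($m = 11 \cdot 35 = 385$)
$m + V{\left(17,-1 \right)} 331 = 385 + \sqrt{-4 - 1} \cdot 331 = 385 + \sqrt{-5} \cdot 331 = 385 + i \sqrt{5} \cdot 331 = 385 + 331 i \sqrt{5}$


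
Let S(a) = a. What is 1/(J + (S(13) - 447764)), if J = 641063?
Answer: 1/193312 ≈ 5.1730e-6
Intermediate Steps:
1/(J + (S(13) - 447764)) = 1/(641063 + (13 - 447764)) = 1/(641063 - 447751) = 1/193312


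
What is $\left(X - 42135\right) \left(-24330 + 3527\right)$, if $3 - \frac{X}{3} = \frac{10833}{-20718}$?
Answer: $\frac{2017276084123}{2302} \approx 8.7631 \cdot 10^{8}$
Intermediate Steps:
$X = \frac{24329}{2302}$ ($X = 9 - 3 \frac{10833}{-20718} = 9 - 3 \cdot 10833 \left(- \frac{1}{20718}\right) = 9 - - \frac{3611}{2302} = 9 + \frac{3611}{2302} = \frac{24329}{2302} \approx 10.569$)
$\left(X - 42135\right) \left(-24330 + 3527\right) = \left(\frac{24329}{2302} - 42135\right) \left(-24330 + 3527\right) = \left(- \frac{96970441}{2302}\right) \left(-20803\right) = \frac{2017276084123}{2302}$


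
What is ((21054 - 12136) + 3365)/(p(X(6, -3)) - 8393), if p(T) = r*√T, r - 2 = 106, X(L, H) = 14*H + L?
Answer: -103091219/70862353 - 7959384*I/70862353 ≈ -1.4548 - 0.11232*I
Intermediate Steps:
X(L, H) = L + 14*H
r = 108 (r = 2 + 106 = 108)
p(T) = 108*√T
((21054 - 12136) + 3365)/(p(X(6, -3)) - 8393) = ((21054 - 12136) + 3365)/(108*√(6 + 14*(-3)) - 8393) = (8918 + 3365)/(108*√(6 - 42) - 8393) = 12283/(108*√(-36) - 8393) = 12283/(108*(6*I) - 8393) = 12283/(648*I - 8393) = 12283/(-8393 + 648*I) = 12283*((-8393 - 648*I)/70862353) = 12283*(-8393 - 648*I)/70862353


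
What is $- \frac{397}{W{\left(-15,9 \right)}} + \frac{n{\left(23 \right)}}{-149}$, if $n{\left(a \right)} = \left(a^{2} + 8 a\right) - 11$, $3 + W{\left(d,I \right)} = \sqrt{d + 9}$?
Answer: $\frac{55643}{745} + \frac{397 i \sqrt{6}}{15} \approx 74.689 + 64.83 i$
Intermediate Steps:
$W{\left(d,I \right)} = -3 + \sqrt{9 + d}$ ($W{\left(d,I \right)} = -3 + \sqrt{d + 9} = -3 + \sqrt{9 + d}$)
$n{\left(a \right)} = -11 + a^{2} + 8 a$
$- \frac{397}{W{\left(-15,9 \right)}} + \frac{n{\left(23 \right)}}{-149} = - \frac{397}{-3 + \sqrt{9 - 15}} + \frac{-11 + 23^{2} + 8 \cdot 23}{-149} = - \frac{397}{-3 + \sqrt{-6}} + \left(-11 + 529 + 184\right) \left(- \frac{1}{149}\right) = - \frac{397}{-3 + i \sqrt{6}} + 702 \left(- \frac{1}{149}\right) = - \frac{397}{-3 + i \sqrt{6}} - \frac{702}{149} = - \frac{702}{149} - \frac{397}{-3 + i \sqrt{6}}$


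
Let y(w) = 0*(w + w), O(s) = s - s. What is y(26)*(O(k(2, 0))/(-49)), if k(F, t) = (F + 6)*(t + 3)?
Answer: 0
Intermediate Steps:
k(F, t) = (3 + t)*(6 + F) (k(F, t) = (6 + F)*(3 + t) = (3 + t)*(6 + F))
O(s) = 0
y(w) = 0 (y(w) = 0*(2*w) = 0)
y(26)*(O(k(2, 0))/(-49)) = 0*(0/(-49)) = 0*(0*(-1/49)) = 0*0 = 0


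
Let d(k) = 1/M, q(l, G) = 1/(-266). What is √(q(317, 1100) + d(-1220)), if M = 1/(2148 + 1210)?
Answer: √237598382/266 ≈ 57.948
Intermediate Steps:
q(l, G) = -1/266
M = 1/3358 ≈ 0.00029780
d(k) = 3358 (d(k) = 1/(1/3358) = 3358)
√(q(317, 1100) + d(-1220)) = √(-1/266 + 3358) = √(893227/266) = √237598382/266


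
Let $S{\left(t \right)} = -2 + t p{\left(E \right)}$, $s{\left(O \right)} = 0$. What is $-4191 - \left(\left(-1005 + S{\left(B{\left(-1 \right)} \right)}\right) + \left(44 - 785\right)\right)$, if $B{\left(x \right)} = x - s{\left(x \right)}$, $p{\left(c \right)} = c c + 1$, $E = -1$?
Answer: $-2441$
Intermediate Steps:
$p{\left(c \right)} = 1 + c^{2}$ ($p{\left(c \right)} = c^{2} + 1 = 1 + c^{2}$)
$B{\left(x \right)} = x$ ($B{\left(x \right)} = x - 0 = x + 0 = x$)
$S{\left(t \right)} = -2 + 2 t$ ($S{\left(t \right)} = -2 + t \left(1 + \left(-1\right)^{2}\right) = -2 + t \left(1 + 1\right) = -2 + t 2 = -2 + 2 t$)
$-4191 - \left(\left(-1005 + S{\left(B{\left(-1 \right)} \right)}\right) + \left(44 - 785\right)\right) = -4191 - \left(\left(-1005 + \left(-2 + 2 \left(-1\right)\right)\right) + \left(44 - 785\right)\right) = -4191 - \left(\left(-1005 - 4\right) + \left(44 - 785\right)\right) = -4191 - \left(\left(-1005 - 4\right) - 741\right) = -4191 - \left(-1009 - 741\right) = -4191 - -1750 = -4191 + 1750 = -2441$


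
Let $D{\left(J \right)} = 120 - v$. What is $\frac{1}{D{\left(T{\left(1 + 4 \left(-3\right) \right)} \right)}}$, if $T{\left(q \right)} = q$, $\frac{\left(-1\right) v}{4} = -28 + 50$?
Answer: $\frac{1}{208} \approx 0.0048077$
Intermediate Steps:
$v = -88$ ($v = - 4 \left(-28 + 50\right) = \left(-4\right) 22 = -88$)
$D{\left(J \right)} = 208$ ($D{\left(J \right)} = 120 - -88 = 120 + 88 = 208$)
$\frac{1}{D{\left(T{\left(1 + 4 \left(-3\right) \right)} \right)}} = \frac{1}{208}$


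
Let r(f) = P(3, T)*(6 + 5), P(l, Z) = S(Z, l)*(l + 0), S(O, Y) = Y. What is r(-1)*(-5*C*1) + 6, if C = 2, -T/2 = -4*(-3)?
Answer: -984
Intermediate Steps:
T = -24 (T = -(-8)*(-3) = -2*12 = -24)
P(l, Z) = l² (P(l, Z) = l*(l + 0) = l*l = l²)
r(f) = 99 (r(f) = 3²*(6 + 5) = 9*11 = 99)
r(-1)*(-5*C*1) + 6 = 99*(-5*2*1) + 6 = 99*(-10*1) + 6 = 99*(-10) + 6 = -990 + 6 = -984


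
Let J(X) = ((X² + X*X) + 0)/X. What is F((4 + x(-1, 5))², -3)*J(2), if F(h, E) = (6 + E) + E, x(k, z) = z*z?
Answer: 0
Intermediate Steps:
x(k, z) = z²
J(X) = 2*X (J(X) = ((X² + X²) + 0)/X = (2*X² + 0)/X = (2*X²)/X = 2*X)
F(h, E) = 6 + 2*E
F((4 + x(-1, 5))², -3)*J(2) = (6 + 2*(-3))*(2*2) = (6 - 6)*4 = 0*4 = 0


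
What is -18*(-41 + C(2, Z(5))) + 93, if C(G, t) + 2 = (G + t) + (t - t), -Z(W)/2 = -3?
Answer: 723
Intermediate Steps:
Z(W) = 6 (Z(W) = -2*(-3) = 6)
C(G, t) = -2 + G + t (C(G, t) = -2 + ((G + t) + (t - t)) = -2 + ((G + t) + 0) = -2 + (G + t) = -2 + G + t)
-18*(-41 + C(2, Z(5))) + 93 = -18*(-41 + (-2 + 2 + 6)) + 93 = -18*(-41 + 6) + 93 = -18*(-35) + 93 = 630 + 93 = 723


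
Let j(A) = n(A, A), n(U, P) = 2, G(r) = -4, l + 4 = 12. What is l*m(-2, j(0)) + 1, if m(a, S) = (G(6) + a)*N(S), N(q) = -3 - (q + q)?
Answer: 337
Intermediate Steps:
l = 8 (l = -4 + 12 = 8)
j(A) = 2
N(q) = -3 - 2*q
m(a, S) = (-4 + a)*(-3 - 2*S)
l*m(-2, j(0)) + 1 = 8*(-(-4 - 2)*(3 + 2*2)) + 1 = 8*(-1*(-6)*(3 + 4)) + 1 = 8*(-1*(-6)*7) + 1 = 8*42 + 1 = 336 + 1 = 337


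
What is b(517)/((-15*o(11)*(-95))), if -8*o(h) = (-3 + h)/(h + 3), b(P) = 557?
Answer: -7798/1425 ≈ -5.4723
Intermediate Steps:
o(h) = -(-3 + h)/(8*(3 + h)) (o(h) = -(-3 + h)/(8*(h + 3)) = -(-3 + h)/(8*(3 + h)))
b(517)/((-15*o(11)*(-95))) = 557/((-15*(3 - 1*11)/(8*(3 + 11))*(-95))) = 557/((-15*(3 - 11)/(8*14)*(-95))) = 557/((-15*(-8)/(8*14)*(-95))) = 557/((-15*(-1/14)*(-95))) = 557/(((15/14)*(-95))) = 557/(-1425/14) = 557*(-14/1425) = -7798/1425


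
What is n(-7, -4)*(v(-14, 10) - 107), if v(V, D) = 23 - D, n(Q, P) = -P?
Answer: -376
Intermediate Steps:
n(-7, -4)*(v(-14, 10) - 107) = (-1*(-4))*((23 - 1*10) - 107) = 4*((23 - 10) - 107) = 4*(13 - 107) = 4*(-94) = -376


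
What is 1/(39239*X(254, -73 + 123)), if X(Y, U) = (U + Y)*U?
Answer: 1/596432800 ≈ 1.6766e-9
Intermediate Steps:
X(Y, U) = U*(U + Y)
1/(39239*X(254, -73 + 123)) = 1/(39239*(((-73 + 123)*((-73 + 123) + 254)))) = 1/(39239*((50*(50 + 254)))) = 1/(39239*((50*304))) = (1/39239)/15200 = (1/39239)*(1/15200) = 1/596432800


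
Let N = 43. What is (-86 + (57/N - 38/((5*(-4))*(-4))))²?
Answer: 21449652849/2958400 ≈ 7250.4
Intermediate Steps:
(-86 + (57/N - 38/((5*(-4))*(-4))))² = (-86 + (57/43 - 38/((5*(-4))*(-4))))² = (-86 + (57*(1/43) - 38/((-20*(-4)))))² = (-86 + (57/43 - 38/80))² = (-86 + (57/43 - 38*1/80))² = (-86 + (57/43 - 19/40))² = (-86 + 1463/1720)² = (-146457/1720)² = 21449652849/2958400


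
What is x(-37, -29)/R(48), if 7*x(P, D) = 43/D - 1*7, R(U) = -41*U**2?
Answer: 1/77952 ≈ 1.2828e-5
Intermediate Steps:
x(P, D) = -1 + 43/(7*D) (x(P, D) = (43/D - 1*7)/7 = (43/D - 7)/7 = (-7 + 43/D)/7 = -1 + 43/(7*D))
x(-37, -29)/R(48) = ((43/7 - 1*(-29))/(-29))/((-41*48**2)) = (-(43/7 + 29)/29)/((-41*2304)) = -1/29*246/7/(-94464) = -246/203*(-1/94464) = 1/77952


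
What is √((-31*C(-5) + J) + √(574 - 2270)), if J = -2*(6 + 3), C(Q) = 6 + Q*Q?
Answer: √(-979 + 4*I*√106) ≈ 0.65795 + 31.296*I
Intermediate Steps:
C(Q) = 6 + Q²
J = -18 (J = -2*9 = -18)
√((-31*C(-5) + J) + √(574 - 2270)) = √((-31*(6 + (-5)²) - 18) + √(574 - 2270)) = √((-31*(6 + 25) - 18) + √(-1696)) = √((-31*31 - 18) + 4*I*√106) = √((-961 - 18) + 4*I*√106) = √(-979 + 4*I*√106)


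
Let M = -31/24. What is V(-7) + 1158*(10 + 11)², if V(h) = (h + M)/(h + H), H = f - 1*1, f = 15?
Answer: 85793705/168 ≈ 5.1068e+5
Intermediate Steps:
M = -31/24 (M = -31*1/24 = -31/24 ≈ -1.2917)
H = 14 (H = 15 - 1*1 = 15 - 1 = 14)
V(h) = (-31/24 + h)/(14 + h) (V(h) = (h - 31/24)/(h + 14) = (-31/24 + h)/(14 + h))
V(-7) + 1158*(10 + 11)² = (-31/24 - 7)/(14 - 7) + 1158*(10 + 11)² = -199/24/7 + 1158*21² = (⅐)*(-199/24) + 1158*441 = -199/168 + 510678 = 85793705/168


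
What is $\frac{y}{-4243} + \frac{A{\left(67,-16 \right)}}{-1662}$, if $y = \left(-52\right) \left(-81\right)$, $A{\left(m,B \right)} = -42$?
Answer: $- \frac{1137023}{1175311} \approx -0.96742$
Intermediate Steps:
$y = 4212$
$\frac{y}{-4243} + \frac{A{\left(67,-16 \right)}}{-1662} = \frac{4212}{-4243} - \frac{42}{-1662} = 4212 \left(- \frac{1}{4243}\right) - - \frac{7}{277} = - \frac{4212}{4243} + \frac{7}{277} = - \frac{1137023}{1175311}$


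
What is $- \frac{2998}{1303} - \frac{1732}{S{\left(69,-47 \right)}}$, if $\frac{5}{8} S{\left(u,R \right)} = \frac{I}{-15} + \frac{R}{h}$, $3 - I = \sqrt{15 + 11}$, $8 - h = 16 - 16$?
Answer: $\frac{121802049854}{690299431} + \frac{1039200 \sqrt{26}}{529777} \approx 186.45$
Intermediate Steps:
$h = 8$ ($h = 8 - \left(16 - 16\right) = 8 - 0 = 8 + 0 = 8$)
$I = 3 - \sqrt{26}$ ($I = 3 - \sqrt{15 + 11} = 3 - \sqrt{26} \approx -2.099$)
$S{\left(u,R \right)} = - \frac{8}{25} + \frac{R}{5} + \frac{8 \sqrt{26}}{75}$ ($S{\left(u,R \right)} = \frac{8 \left(\frac{3 - \sqrt{26}}{-15} + \frac{R}{8}\right)}{5} = \frac{8 \left(\left(3 - \sqrt{26}\right) \left(- \frac{1}{15}\right) + R \frac{1}{8}\right)}{5} = \frac{8 \left(\left(- \frac{1}{5} + \frac{\sqrt{26}}{15}\right) + \frac{R}{8}\right)}{5} = \frac{8 \left(- \frac{1}{5} + \frac{R}{8} + \frac{\sqrt{26}}{15}\right)}{5} = - \frac{8}{25} + \frac{R}{5} + \frac{8 \sqrt{26}}{75}$)
$- \frac{2998}{1303} - \frac{1732}{S{\left(69,-47 \right)}} = - \frac{2998}{1303} - \frac{1732}{- \frac{8}{25} + \frac{1}{5} \left(-47\right) + \frac{8 \sqrt{26}}{75}} = \left(-2998\right) \frac{1}{1303} - \frac{1732}{- \frac{8}{25} - \frac{47}{5} + \frac{8 \sqrt{26}}{75}} = - \frac{2998}{1303} - \frac{1732}{- \frac{243}{25} + \frac{8 \sqrt{26}}{75}}$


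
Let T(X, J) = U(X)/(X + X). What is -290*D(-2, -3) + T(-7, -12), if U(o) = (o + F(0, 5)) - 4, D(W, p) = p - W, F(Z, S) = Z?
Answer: 4071/14 ≈ 290.79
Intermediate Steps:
U(o) = -4 + o (U(o) = (o + 0) - 4 = o - 4 = -4 + o)
T(X, J) = (-4 + X)/(2*X) (T(X, J) = (-4 + X)/(X + X) = (-4 + X)/((2*X)) = (-4 + X)*(1/(2*X)) = (-4 + X)/(2*X))
-290*D(-2, -3) + T(-7, -12) = -290*(-3 - 1*(-2)) + (½)*(-4 - 7)/(-7) = -290*(-3 + 2) + (½)*(-⅐)*(-11) = -290*(-1) + 11/14 = -10*(-29) + 11/14 = 290 + 11/14 = 4071/14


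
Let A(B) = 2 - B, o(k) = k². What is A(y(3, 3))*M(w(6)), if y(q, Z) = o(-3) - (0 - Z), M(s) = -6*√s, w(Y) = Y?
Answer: 60*√6 ≈ 146.97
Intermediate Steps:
y(q, Z) = 9 + Z (y(q, Z) = (-3)² - (0 - Z) = 9 - (-1)*Z = 9 + Z)
A(y(3, 3))*M(w(6)) = (2 - (9 + 3))*(-6*√6) = (2 - 1*12)*(-6*√6) = (2 - 12)*(-6*√6) = -(-60)*√6 = 60*√6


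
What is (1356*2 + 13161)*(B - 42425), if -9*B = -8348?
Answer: -1976066807/3 ≈ -6.5869e+8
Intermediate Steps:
B = 8348/9 (B = -1/9*(-8348) = 8348/9 ≈ 927.56)
(1356*2 + 13161)*(B - 42425) = (1356*2 + 13161)*(8348/9 - 42425) = (2712 + 13161)*(-373477/9) = 15873*(-373477/9) = -1976066807/3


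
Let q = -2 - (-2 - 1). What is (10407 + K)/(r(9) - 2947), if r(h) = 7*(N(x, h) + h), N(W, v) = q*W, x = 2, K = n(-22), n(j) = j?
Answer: -2077/574 ≈ -3.6185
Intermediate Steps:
K = -22
q = 1 (q = -2 - 1*(-3) = -2 + 3 = 1)
N(W, v) = W (N(W, v) = 1*W = W)
r(h) = 14 + 7*h (r(h) = 7*(2 + h) = 14 + 7*h)
(10407 + K)/(r(9) - 2947) = (10407 - 22)/((14 + 7*9) - 2947) = 10385/((14 + 63) - 2947) = 10385/(77 - 2947) = 10385/(-2870) = 10385*(-1/2870) = -2077/574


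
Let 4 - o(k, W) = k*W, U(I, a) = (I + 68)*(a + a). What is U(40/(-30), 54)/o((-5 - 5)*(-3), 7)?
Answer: -3600/103 ≈ -34.951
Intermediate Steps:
U(I, a) = 2*a*(68 + I) (U(I, a) = (68 + I)*(2*a) = 2*a*(68 + I))
o(k, W) = 4 - W*k (o(k, W) = 4 - k*W = 4 - W*k)
U(40/(-30), 54)/o((-5 - 5)*(-3), 7) = (2*54*(68 + 40/(-30)))/(4 - 1*7*(-5 - 5)*(-3)) = (2*54*(68 + 40*(-1/30)))/(4 - 1*7*(-10*(-3))) = (2*54*(68 - 4/3))/(4 - 1*7*30) = (2*54*(200/3))/(4 - 210) = 7200/(-206) = 7200*(-1/206) = -3600/103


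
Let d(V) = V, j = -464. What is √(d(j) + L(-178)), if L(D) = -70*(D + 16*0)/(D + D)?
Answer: I*√499 ≈ 22.338*I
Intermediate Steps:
L(D) = -35 (L(D) = -70*(D + 0)/(2*D) = -70/((2*D)/D) = -70/2 = -70*½ = -35)
√(d(j) + L(-178)) = √(-464 - 35) = √(-499) = I*√499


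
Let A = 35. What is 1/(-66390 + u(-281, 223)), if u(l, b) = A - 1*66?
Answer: -1/66421 ≈ -1.5055e-5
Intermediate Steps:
u(l, b) = -31 (u(l, b) = 35 - 1*66 = 35 - 66 = -31)
1/(-66390 + u(-281, 223)) = 1/(-66390 - 31) = 1/(-66421) = -1/66421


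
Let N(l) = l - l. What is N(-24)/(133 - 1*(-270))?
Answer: 0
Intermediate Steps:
N(l) = 0
N(-24)/(133 - 1*(-270)) = 0/(133 - 1*(-270)) = 0/(133 + 270) = 0/403 = 0*(1/403) = 0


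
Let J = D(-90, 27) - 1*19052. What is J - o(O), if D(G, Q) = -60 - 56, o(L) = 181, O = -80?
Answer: -19349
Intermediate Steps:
D(G, Q) = -116
J = -19168 (J = -116 - 1*19052 = -116 - 19052 = -19168)
J - o(O) = -19168 - 1*181 = -19168 - 181 = -19349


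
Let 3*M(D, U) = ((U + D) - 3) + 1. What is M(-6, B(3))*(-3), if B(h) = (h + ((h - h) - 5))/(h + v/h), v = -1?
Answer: 35/4 ≈ 8.7500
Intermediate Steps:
B(h) = (-5 + h)/(h - 1/h) (B(h) = (h + ((h - h) - 5))/(h - 1/h) = (h + (0 - 5))/(h - 1/h) = (h - 5)/(h - 1/h) = (-5 + h)/(h - 1/h))
M(D, U) = -⅔ + D/3 + U/3 (M(D, U) = (((U + D) - 3) + 1)/3 = (((D + U) - 3) + 1)/3 = ((-3 + D + U) + 1)/3 = (-2 + D + U)/3 = -⅔ + D/3 + U/3)
M(-6, B(3))*(-3) = (-⅔ + (⅓)*(-6) + (3*(-5 + 3)/(-1 + 3²))/3)*(-3) = (-⅔ - 2 + (3*(-2)/(-1 + 9))/3)*(-3) = (-⅔ - 2 + (3*(-2)/8)/3)*(-3) = (-⅔ - 2 + (3*(⅛)*(-2))/3)*(-3) = (-⅔ - 2 + (⅓)*(-¾))*(-3) = (-⅔ - 2 - ¼)*(-3) = -35/12*(-3) = 35/4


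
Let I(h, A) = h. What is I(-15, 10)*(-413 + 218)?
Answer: 2925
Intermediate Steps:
I(-15, 10)*(-413 + 218) = -15*(-413 + 218) = -15*(-195) = 2925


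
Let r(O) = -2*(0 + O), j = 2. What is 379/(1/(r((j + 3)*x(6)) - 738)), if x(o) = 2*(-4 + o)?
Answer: -294862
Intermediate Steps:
x(o) = -8 + 2*o
r(O) = -2*O
379/(1/(r((j + 3)*x(6)) - 738)) = 379/(1/(-2*(2 + 3)*(-8 + 2*6) - 738)) = 379/(1/(-10*(-8 + 12) - 738)) = 379/(1/(-10*4 - 738)) = 379/(1/(-2*20 - 738)) = 379/(1/(-40 - 738)) = 379/(1/(-778)) = 379/(-1/778) = 379*(-778) = -294862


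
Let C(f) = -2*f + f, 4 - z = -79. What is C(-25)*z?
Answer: 2075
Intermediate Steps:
z = 83 (z = 4 - 1*(-79) = 4 + 79 = 83)
C(f) = -f
C(-25)*z = -1*(-25)*83 = 25*83 = 2075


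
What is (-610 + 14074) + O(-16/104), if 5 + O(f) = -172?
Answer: 13287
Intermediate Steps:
O(f) = -177 (O(f) = -5 - 172 = -177)
(-610 + 14074) + O(-16/104) = (-610 + 14074) - 177 = 13464 - 177 = 13287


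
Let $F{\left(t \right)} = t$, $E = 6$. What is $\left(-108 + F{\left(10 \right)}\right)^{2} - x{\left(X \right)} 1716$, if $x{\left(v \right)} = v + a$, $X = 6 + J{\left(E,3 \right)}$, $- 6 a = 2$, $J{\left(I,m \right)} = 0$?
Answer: $-120$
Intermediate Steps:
$a = - \frac{1}{3}$ ($a = \left(- \frac{1}{6}\right) 2 = - \frac{1}{3} \approx -0.33333$)
$X = 6$ ($X = 6 + 0 = 6$)
$x{\left(v \right)} = - \frac{1}{3} + v$ ($x{\left(v \right)} = v - \frac{1}{3} = - \frac{1}{3} + v$)
$\left(-108 + F{\left(10 \right)}\right)^{2} - x{\left(X \right)} 1716 = \left(-108 + 10\right)^{2} - \left(- \frac{1}{3} + 6\right) 1716 = \left(-98\right)^{2} - \frac{17}{3} \cdot 1716 = 9604 - 9724 = -120$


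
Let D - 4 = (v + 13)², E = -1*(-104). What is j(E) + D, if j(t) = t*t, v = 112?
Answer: 26445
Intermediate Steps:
E = 104
j(t) = t²
D = 15629 (D = 4 + (112 + 13)² = 4 + 125² = 4 + 15625 = 15629)
j(E) + D = 104² + 15629 = 10816 + 15629 = 26445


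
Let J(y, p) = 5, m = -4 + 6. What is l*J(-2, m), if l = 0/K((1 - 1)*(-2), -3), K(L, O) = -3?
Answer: 0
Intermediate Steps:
m = 2
l = 0 (l = 0/(-3) = 0*(-⅓) = 0)
l*J(-2, m) = 0*5 = 0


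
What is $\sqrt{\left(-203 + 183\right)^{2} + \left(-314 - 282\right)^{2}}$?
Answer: $4 \sqrt{22226} \approx 596.34$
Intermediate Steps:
$\sqrt{\left(-203 + 183\right)^{2} + \left(-314 - 282\right)^{2}} = \sqrt{\left(-20\right)^{2} + \left(-596\right)^{2}} = \sqrt{400 + 355216} = \sqrt{355616} = 4 \sqrt{22226}$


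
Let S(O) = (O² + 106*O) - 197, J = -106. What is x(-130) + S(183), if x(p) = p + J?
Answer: 52454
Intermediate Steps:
x(p) = -106 + p (x(p) = p - 106 = -106 + p)
S(O) = -197 + O² + 106*O
x(-130) + S(183) = (-106 - 130) + (-197 + 183² + 106*183) = -236 + (-197 + 33489 + 19398) = -236 + 52690 = 52454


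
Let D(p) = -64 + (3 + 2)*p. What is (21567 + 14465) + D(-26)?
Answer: 35838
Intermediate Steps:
D(p) = -64 + 5*p
(21567 + 14465) + D(-26) = (21567 + 14465) + (-64 + 5*(-26)) = 36032 + (-64 - 130) = 36032 - 194 = 35838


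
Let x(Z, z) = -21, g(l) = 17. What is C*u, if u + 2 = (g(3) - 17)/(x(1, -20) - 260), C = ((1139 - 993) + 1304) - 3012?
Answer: 3124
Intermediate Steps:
C = -1562 (C = (146 + 1304) - 3012 = 1450 - 3012 = -1562)
u = -2 (u = -2 + (17 - 17)/(-21 - 260) = -2 + 0/(-281) = -2 + 0*(-1/281) = -2 + 0 = -2)
C*u = -1562*(-2) = 3124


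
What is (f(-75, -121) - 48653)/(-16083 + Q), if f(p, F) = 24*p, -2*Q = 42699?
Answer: 100906/74865 ≈ 1.3478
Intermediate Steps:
Q = -42699/2 (Q = -1/2*42699 = -42699/2 ≈ -21350.)
(f(-75, -121) - 48653)/(-16083 + Q) = (24*(-75) - 48653)/(-16083 - 42699/2) = (-1800 - 48653)/(-74865/2) = -50453*(-2/74865) = 100906/74865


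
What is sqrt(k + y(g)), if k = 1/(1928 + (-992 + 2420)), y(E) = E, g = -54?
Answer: I*sqrt(152046097)/1678 ≈ 7.3484*I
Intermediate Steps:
k = 1/3356 (k = 1/(1928 + 1428) = 1/3356 ≈ 0.00029797)
sqrt(k + y(g)) = sqrt(1/3356 - 54) = sqrt(-181223/3356) = I*sqrt(152046097)/1678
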